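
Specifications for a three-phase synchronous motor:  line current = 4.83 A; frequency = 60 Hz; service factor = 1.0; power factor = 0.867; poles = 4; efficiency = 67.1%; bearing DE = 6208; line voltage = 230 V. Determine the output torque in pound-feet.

4.38 lb·ft

P_in = √3·V·I·cosφ = 1.732 × 230 × 4.83 × 0.867 = 1668 W
P_out = η·P_in = 0.671 × 1668 = 1119 W
n = n_s = 120×60/4 = 1800 rpm (synchronous)
ω = 2π×1800/60 = 188.5 rad/s
τ = P_out/ω = 1119/188.5 = 5.936 N·m
In lb·ft: 5.936/1.356 = 4.38 lb·ft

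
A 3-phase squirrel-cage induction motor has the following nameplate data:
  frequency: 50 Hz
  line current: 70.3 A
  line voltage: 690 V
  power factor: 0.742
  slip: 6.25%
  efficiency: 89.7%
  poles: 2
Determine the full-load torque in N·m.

P_in = √3·V·I·cosφ = 1.732 × 690 × 70.3 × 0.742 = 62338 W
P_out = η·P_in = 0.897 × 62338 = 55917 W
n_s = 120×50/2 = 3000 rpm; n = 3000×(1−0.0625) = 2813 rpm
ω = 2π×2813/60 = 294.6 rad/s
τ = P_out/ω = 55917/294.6 = 190 N·m

190 N·m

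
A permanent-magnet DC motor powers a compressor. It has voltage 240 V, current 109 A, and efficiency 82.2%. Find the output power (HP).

P_in = V·I = 240 × 109 = 26160 W
P_out = η·P_in = 0.822 × 26160 = 21504 W
= 21504/746 = 28.8 HP

28.8 HP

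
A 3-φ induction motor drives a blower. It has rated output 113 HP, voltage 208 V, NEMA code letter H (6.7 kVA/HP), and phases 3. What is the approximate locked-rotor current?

S_LR = 6.7 × 113 = 757.1 kVA
I_LR = S_LR/(√3·V_L) = 757100/(1.732×208) = 2100 A

2100 A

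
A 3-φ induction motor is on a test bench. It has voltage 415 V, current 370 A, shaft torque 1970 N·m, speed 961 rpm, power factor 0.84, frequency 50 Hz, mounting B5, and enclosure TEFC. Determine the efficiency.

ω = 2π × 961/60 = 100.6 rad/s; P_out = τω = 1970 × 100.6 = 198182 W
P_in = √3·V_L·I_L·cosφ = 1.732 × 415 × 370 × 0.84 = 223397 W
η = P_out / P_in = 198182 / 223397 = 0.887 = 88.7%

88.7 %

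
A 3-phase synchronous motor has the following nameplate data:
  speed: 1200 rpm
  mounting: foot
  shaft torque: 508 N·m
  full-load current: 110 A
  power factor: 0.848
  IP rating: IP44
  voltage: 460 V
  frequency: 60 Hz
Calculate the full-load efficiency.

ω = 2π × 1200/60 = 125.7 rad/s; P_out = τω = 508 × 125.7 = 63856 W
P_in = √3·V_L·I_L·cosφ = 1.732 × 460 × 110 × 0.848 = 74318 W
η = P_out / P_in = 63856 / 74318 = 0.859 = 85.9%

85.9 %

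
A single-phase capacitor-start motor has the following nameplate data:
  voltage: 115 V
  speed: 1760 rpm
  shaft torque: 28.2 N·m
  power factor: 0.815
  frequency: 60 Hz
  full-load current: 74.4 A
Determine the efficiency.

74.5 %

ω = 2π × 1760/60 = 184.3 rad/s; P_out = τω = 28.2 × 184.3 = 5197 W
P_in = V·I·cosφ = 115 × 74.4 × 0.815 = 6973 W
η = P_out / P_in = 5197 / 6973 = 0.745 = 74.5%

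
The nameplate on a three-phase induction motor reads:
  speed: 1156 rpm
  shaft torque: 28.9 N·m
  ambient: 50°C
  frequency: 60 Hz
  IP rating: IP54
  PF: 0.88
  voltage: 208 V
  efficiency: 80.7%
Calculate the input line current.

ω = 2π×1156/60 = 121.1 rad/s; P_out = τω = 28.9 × 121.1 = 3500 W
P_in = P_out / η = 3500 / 0.807 = 4337 W
I_L = P_in / (√3·V_L·cosφ) = 4337 / (1.732 × 208 × 0.88) = 13.7 A

13.7 A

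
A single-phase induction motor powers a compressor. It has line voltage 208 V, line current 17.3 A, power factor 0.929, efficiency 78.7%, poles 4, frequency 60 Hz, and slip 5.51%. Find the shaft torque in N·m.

14.8 N·m

P_in = V·I·cosφ = 208 × 17.3 × 0.929 = 3343 W
P_out = η·P_in = 0.787 × 3343 = 2631 W
n_s = 120×60/4 = 1800 rpm; n = 1800×(1−0.0551) = 1701 rpm
ω = 2π×1701/60 = 178.1 rad/s
τ = P_out/ω = 2631/178.1 = 14.8 N·m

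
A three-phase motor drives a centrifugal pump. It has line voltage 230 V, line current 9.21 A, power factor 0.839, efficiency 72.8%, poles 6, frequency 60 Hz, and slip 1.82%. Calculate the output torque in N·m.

18.2 N·m

P_in = √3·V·I·cosφ = 1.732 × 230 × 9.21 × 0.839 = 3078 W
P_out = η·P_in = 0.728 × 3078 = 2241 W
n_s = 120×60/6 = 1200 rpm; n = 1200×(1−0.0182) = 1178 rpm
ω = 2π×1178/60 = 123.4 rad/s
τ = P_out/ω = 2241/123.4 = 18.2 N·m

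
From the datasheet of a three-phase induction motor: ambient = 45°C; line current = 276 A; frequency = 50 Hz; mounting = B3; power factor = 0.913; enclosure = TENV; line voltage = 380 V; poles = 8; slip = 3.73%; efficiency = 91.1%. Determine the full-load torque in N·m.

2000 N·m

P_in = √3·V·I·cosφ = 1.732 × 380 × 276 × 0.913 = 165848 W
P_out = η·P_in = 0.911 × 165848 = 151088 W
n_s = 120×50/8 = 750 rpm; n = 750×(1−0.0373) = 722 rpm
ω = 2π×722/60 = 75.61 rad/s
τ = P_out/ω = 151088/75.61 = 2000 N·m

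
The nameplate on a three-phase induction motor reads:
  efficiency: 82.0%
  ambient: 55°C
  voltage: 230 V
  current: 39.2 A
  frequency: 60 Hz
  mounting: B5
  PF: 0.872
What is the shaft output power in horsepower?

P_in = √3·V·I·cosφ = 1.732 × 230 × 39.2 × 0.872 = 13617 W
P_out = η·P_in = 0.82 × 13617 = 11166 W
= 11166/746 = 15 HP

15 HP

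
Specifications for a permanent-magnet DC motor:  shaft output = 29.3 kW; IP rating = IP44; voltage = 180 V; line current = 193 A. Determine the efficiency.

84.3 %

P_out = 29.3 kW = 29300 W
P_in = V·I = 180 × 193 = 34740 W
η = P_out / P_in = 29300 / 34740 = 0.843 = 84.3%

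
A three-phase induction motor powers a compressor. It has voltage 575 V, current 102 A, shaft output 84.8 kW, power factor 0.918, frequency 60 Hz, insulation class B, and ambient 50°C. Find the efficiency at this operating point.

P_out = 84.8 kW = 84800 W
P_in = √3·V_L·I_L·cosφ = 1.732 × 575 × 102 × 0.918 = 93252 W
η = P_out / P_in = 84800 / 93252 = 0.909 = 90.9%

90.9 %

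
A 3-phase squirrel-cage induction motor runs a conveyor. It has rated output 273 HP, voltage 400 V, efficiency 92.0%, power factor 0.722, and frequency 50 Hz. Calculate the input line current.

P_out = 273 × 746 = 203658 W
P_in = P_out / η = 203658 / 0.920 = 221367 W
I_L = P_in / (√3·V_L·cosφ) = 221367 / (1.732 × 400 × 0.722) = 443 A

443 A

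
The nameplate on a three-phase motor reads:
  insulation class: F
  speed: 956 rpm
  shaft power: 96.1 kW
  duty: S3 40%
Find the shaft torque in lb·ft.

708 lb·ft

ω = 2π × 956/60 = 100.1 rad/s
τ = P/ω = 96100/100.1 = 960 N·m
In lb·ft: 960/1.356 = 708 lb·ft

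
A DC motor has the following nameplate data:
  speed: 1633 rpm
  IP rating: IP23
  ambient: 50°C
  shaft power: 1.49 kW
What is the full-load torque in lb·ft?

ω = 2π × 1633/60 = 171 rad/s
τ = P/ω = 1490/171 = 8.713 N·m
In lb·ft: 8.713/1.356 = 6.43 lb·ft

6.43 lb·ft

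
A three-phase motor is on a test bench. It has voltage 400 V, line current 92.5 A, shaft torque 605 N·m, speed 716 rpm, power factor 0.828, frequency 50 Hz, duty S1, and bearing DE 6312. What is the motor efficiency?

ω = 2π × 716/60 = 74.98 rad/s; P_out = τω = 605 × 74.98 = 45363 W
P_in = √3·V_L·I_L·cosφ = 1.732 × 400 × 92.5 × 0.828 = 53062 W
η = P_out / P_in = 45363 / 53062 = 0.855 = 85.5%

85.5 %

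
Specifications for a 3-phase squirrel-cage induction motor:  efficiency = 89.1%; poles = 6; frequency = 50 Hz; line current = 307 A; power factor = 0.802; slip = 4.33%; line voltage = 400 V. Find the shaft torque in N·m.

1520 N·m

P_in = √3·V·I·cosφ = 1.732 × 400 × 307 × 0.802 = 170577 W
P_out = η·P_in = 0.891 × 170577 = 151984 W
n_s = 120×50/6 = 1000 rpm; n = 1000×(1−0.0433) = 957 rpm
ω = 2π×957/60 = 100.2 rad/s
τ = P_out/ω = 151984/100.2 = 1520 N·m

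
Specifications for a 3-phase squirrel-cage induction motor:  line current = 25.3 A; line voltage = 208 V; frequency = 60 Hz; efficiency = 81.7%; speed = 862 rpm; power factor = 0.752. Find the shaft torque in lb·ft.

45.8 lb·ft

P_in = √3·V·I·cosφ = 1.732 × 208 × 25.3 × 0.752 = 6854 W
P_out = η·P_in = 0.817 × 6854 = 5600 W
n = 862 rpm
ω = 2π×862/60 = 90.27 rad/s
τ = P_out/ω = 5600/90.27 = 62.04 N·m
In lb·ft: 62.04/1.356 = 45.8 lb·ft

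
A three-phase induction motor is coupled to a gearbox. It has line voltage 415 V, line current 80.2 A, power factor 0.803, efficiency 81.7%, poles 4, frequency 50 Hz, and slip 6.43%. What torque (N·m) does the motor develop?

257 N·m

P_in = √3·V·I·cosφ = 1.732 × 415 × 80.2 × 0.803 = 46290 W
P_out = η·P_in = 0.817 × 46290 = 37819 W
n_s = 120×50/4 = 1500 rpm; n = 1500×(1−0.0643) = 1404 rpm
ω = 2π×1404/60 = 147 rad/s
τ = P_out/ω = 37819/147 = 257 N·m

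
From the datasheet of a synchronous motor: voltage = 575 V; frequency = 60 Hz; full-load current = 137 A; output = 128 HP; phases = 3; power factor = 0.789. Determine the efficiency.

P_out = 128 × 746 = 95488 W
P_in = √3·V_L·I_L·cosφ = 1.732 × 575 × 137 × 0.789 = 107650 W
η = P_out / P_in = 95488 / 107650 = 0.887 = 88.7%

88.7 %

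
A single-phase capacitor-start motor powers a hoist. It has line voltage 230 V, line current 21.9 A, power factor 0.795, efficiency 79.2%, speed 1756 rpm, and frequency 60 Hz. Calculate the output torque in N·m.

17.2 N·m

P_in = V·I·cosφ = 230 × 21.9 × 0.795 = 4004 W
P_out = η·P_in = 0.792 × 4004 = 3171 W
n = 1756 rpm
ω = 2π×1756/60 = 183.9 rad/s
τ = P_out/ω = 3171/183.9 = 17.2 N·m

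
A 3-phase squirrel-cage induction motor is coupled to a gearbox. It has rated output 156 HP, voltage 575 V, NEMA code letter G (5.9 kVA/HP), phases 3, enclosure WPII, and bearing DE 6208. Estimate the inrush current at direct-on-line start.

924 A

S_LR = 5.9 × 156 = 920.4 kVA
I_LR = S_LR/(√3·V_L) = 920400/(1.732×575) = 924 A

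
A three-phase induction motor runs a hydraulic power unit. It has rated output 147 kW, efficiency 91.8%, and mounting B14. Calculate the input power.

160 kW

P_out = 147000 W
P_in = P_out/η = 147000/0.918 = 160131 W = 160 kW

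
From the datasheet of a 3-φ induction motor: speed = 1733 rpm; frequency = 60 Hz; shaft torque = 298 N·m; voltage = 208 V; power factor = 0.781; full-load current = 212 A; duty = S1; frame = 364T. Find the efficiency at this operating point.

ω = 2π × 1733/60 = 181.5 rad/s; P_out = τω = 298 × 181.5 = 54087 W
P_in = √3·V_L·I_L·cosφ = 1.732 × 208 × 212 × 0.781 = 59648 W
η = P_out / P_in = 54087 / 59648 = 0.907 = 90.7%

90.7 %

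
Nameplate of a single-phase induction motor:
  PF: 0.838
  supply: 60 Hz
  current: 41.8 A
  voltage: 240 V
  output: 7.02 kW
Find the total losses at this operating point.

1.39 kW

P_in = V·I·cosφ = 240×41.8×0.838 = 8407 W
P_out = 7020 W
Losses = P_in − P_out = 8407 − 7020 = 1387 W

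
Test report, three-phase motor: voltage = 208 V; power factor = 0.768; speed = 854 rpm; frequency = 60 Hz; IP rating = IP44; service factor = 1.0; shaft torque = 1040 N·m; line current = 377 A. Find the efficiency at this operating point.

ω = 2π × 854/60 = 89.43 rad/s; P_out = τω = 1040 × 89.43 = 93007 W
P_in = √3·V_L·I_L·cosφ = 1.732 × 208 × 377 × 0.768 = 104307 W
η = P_out / P_in = 93007 / 104307 = 0.892 = 89.2%

89.2 %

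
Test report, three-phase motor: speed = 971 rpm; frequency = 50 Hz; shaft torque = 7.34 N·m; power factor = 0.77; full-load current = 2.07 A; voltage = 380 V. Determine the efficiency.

ω = 2π × 971/60 = 101.7 rad/s; P_out = τω = 7.34 × 101.7 = 746 W
P_in = √3·V_L·I_L·cosφ = 1.732 × 380 × 2.07 × 0.77 = 1049 W
η = P_out / P_in = 746 / 1049 = 0.711 = 71.1%

71.1 %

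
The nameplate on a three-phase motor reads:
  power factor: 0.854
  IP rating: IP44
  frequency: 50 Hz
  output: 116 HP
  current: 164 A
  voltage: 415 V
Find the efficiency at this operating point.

86.0 %

P_out = 116 × 746 = 86536 W
P_in = √3·V_L·I_L·cosφ = 1.732 × 415 × 164 × 0.854 = 100669 W
η = P_out / P_in = 86536 / 100669 = 0.860 = 86.0%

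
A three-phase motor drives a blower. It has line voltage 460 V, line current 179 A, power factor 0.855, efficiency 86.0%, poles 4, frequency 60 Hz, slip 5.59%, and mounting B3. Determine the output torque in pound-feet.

435 lb·ft

P_in = √3·V·I·cosφ = 1.732 × 460 × 179 × 0.855 = 121934 W
P_out = η·P_in = 0.86 × 121934 = 104863 W
n_s = 120×60/4 = 1800 rpm; n = 1800×(1−0.0559) = 1699 rpm
ω = 2π×1699/60 = 177.9 rad/s
τ = P_out/ω = 104863/177.9 = 589.4 N·m
In lb·ft: 589.4/1.356 = 435 lb·ft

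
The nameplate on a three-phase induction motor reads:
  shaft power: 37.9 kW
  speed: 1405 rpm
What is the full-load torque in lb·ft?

190 lb·ft

ω = 2π × 1405/60 = 147.1 rad/s
τ = P/ω = 37900/147.1 = 257.6 N·m
In lb·ft: 257.6/1.356 = 190 lb·ft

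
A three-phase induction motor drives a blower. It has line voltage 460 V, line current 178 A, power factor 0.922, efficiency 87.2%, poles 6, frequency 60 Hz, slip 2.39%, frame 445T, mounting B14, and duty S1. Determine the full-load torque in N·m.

P_in = √3·V·I·cosφ = 1.732 × 460 × 178 × 0.922 = 130754 W
P_out = η·P_in = 0.872 × 130754 = 114017 W
n_s = 120×60/6 = 1200 rpm; n = 1200×(1−0.0239) = 1171 rpm
ω = 2π×1171/60 = 122.6 rad/s
τ = P_out/ω = 114017/122.6 = 930 N·m

930 N·m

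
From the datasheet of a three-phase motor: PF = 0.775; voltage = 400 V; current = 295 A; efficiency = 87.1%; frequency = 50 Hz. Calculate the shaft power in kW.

P_in = √3·V·I·cosφ = 1.732 × 400 × 295 × 0.775 = 158391 W
P_out = η·P_in = 0.871 × 158391 = 137959 W

138 kW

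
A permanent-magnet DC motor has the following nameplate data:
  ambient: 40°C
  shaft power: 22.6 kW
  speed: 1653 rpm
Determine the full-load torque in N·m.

ω = 2π × 1653/60 = 173.1 rad/s
τ = P/ω = 22600/173.1 = 131 N·m

131 N·m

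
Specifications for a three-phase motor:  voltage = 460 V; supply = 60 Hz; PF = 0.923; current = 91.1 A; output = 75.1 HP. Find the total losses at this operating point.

P_in = √3·V·I·cosφ = 1.732×460×91.1×0.923 = 66992 W
P_out = 75.1×746 = 56025 W
Losses = P_in − P_out = 66992 − 56025 = 10967 W

11000 W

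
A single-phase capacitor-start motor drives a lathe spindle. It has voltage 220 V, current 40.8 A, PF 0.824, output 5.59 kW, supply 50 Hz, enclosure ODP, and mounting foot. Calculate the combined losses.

P_in = V·I·cosφ = 220×40.8×0.824 = 7396 W
P_out = 5590 W
Losses = P_in − P_out = 7396 − 5590 = 1806 W

1.81 kW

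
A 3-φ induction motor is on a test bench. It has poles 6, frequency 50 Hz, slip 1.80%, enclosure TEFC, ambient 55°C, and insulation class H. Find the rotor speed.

n_s = 120f/p = 120×50/6 = 1000 rpm
n = n_s(1 − s) = 1000 × (1 − 0.018) = 982 rpm

982 rpm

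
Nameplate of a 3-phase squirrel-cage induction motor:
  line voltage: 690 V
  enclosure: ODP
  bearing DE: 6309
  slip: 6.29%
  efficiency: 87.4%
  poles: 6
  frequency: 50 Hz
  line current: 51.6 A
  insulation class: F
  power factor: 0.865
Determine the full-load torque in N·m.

475 N·m

P_in = √3·V·I·cosφ = 1.732 × 690 × 51.6 × 0.865 = 53341 W
P_out = η·P_in = 0.874 × 53341 = 46620 W
n_s = 120×50/6 = 1000 rpm; n = 1000×(1−0.0629) = 937 rpm
ω = 2π×937/60 = 98.12 rad/s
τ = P_out/ω = 46620/98.12 = 475 N·m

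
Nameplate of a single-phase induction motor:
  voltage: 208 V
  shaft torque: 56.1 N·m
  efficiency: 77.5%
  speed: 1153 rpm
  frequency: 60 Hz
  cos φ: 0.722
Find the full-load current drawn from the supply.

ω = 2π×1153/60 = 120.7 rad/s; P_out = τω = 56.1 × 120.7 = 6771 W
P_in = P_out / η = 6771 / 0.775 = 8737 W
I = P_in / (V·cosφ) = 8737 / (208 × 0.722) = 58.2 A

58.2 A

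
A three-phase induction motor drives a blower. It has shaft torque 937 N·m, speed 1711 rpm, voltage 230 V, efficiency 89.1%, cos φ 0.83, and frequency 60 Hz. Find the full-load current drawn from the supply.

ω = 2π×1711/60 = 179.2 rad/s; P_out = τω = 937 × 179.2 = 167910 W
P_in = P_out / η = 167910 / 0.891 = 188451 W
I_L = P_in / (√3·V_L·cosφ) = 188451 / (1.732 × 230 × 0.83) = 570 A

570 A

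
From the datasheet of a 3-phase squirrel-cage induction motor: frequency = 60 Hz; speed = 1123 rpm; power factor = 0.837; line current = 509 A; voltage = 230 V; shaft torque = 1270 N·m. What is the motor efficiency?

88.0 %

ω = 2π × 1123/60 = 117.6 rad/s; P_out = τω = 1270 × 117.6 = 149352 W
P_in = √3·V_L·I_L·cosφ = 1.732 × 230 × 509 × 0.837 = 169715 W
η = P_out / P_in = 149352 / 169715 = 0.880 = 88.0%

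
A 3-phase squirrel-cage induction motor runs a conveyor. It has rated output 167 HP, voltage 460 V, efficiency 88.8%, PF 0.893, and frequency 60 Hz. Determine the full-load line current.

P_out = 167 × 746 = 124582 W
P_in = P_out / η = 124582 / 0.888 = 140295 W
I_L = P_in / (√3·V_L·cosφ) = 140295 / (1.732 × 460 × 0.893) = 197 A

197 A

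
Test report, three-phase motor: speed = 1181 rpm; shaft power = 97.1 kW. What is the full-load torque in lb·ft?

579 lb·ft

ω = 2π × 1181/60 = 123.7 rad/s
τ = P/ω = 97100/123.7 = 785 N·m
In lb·ft: 785/1.356 = 579 lb·ft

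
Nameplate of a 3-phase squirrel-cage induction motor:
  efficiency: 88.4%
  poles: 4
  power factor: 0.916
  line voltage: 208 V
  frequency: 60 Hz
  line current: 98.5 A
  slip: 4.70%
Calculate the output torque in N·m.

160 N·m

P_in = √3·V·I·cosφ = 1.732 × 208 × 98.5 × 0.916 = 32504 W
P_out = η·P_in = 0.884 × 32504 = 28734 W
n_s = 120×60/4 = 1800 rpm; n = 1800×(1−0.047) = 1715 rpm
ω = 2π×1715/60 = 179.6 rad/s
τ = P_out/ω = 28734/179.6 = 160 N·m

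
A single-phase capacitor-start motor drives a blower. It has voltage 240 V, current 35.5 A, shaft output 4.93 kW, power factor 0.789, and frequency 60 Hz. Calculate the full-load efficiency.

P_out = 4.93 kW = 4930 W
P_in = V·I·cosφ = 240 × 35.5 × 0.789 = 6722 W
η = P_out / P_in = 4930 / 6722 = 0.733 = 73.3%

73.3 %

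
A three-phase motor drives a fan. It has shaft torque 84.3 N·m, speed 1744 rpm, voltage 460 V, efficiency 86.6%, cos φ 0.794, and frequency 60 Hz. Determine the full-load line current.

ω = 2π×1744/60 = 182.6 rad/s; P_out = τω = 84.3 × 182.6 = 15393 W
P_in = P_out / η = 15393 / 0.866 = 17775 W
I_L = P_in / (√3·V_L·cosφ) = 17775 / (1.732 × 460 × 0.794) = 28.1 A

28.1 A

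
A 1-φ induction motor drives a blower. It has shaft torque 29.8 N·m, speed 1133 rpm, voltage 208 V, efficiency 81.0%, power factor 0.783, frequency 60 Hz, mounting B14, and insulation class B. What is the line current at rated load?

ω = 2π×1133/60 = 118.6 rad/s; P_out = τω = 29.8 × 118.6 = 3534 W
P_in = P_out / η = 3534 / 0.810 = 4363 W
I = P_in / (V·cosφ) = 4363 / (208 × 0.783) = 26.8 A

26.8 A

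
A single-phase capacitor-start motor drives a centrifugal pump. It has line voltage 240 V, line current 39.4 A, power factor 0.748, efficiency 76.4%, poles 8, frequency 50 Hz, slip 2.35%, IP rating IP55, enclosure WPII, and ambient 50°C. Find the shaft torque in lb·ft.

P_in = V·I·cosφ = 240 × 39.4 × 0.748 = 7073 W
P_out = η·P_in = 0.764 × 7073 = 5404 W
n_s = 120×50/8 = 750 rpm; n = 750×(1−0.0235) = 732 rpm
ω = 2π×732/60 = 76.65 rad/s
τ = P_out/ω = 5404/76.65 = 70.5 N·m
In lb·ft: 70.5/1.356 = 52 lb·ft

52 lb·ft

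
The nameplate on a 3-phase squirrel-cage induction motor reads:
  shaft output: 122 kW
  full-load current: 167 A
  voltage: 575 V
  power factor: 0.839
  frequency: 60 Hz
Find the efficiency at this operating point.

P_out = 122 kW = 122000 W
P_in = √3·V_L·I_L·cosφ = 1.732 × 575 × 167 × 0.839 = 139539 W
η = P_out / P_in = 122000 / 139539 = 0.874 = 87.4%

87.4 %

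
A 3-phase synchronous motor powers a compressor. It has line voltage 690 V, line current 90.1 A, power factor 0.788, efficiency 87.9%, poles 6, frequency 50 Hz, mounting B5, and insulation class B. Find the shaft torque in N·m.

712 N·m

P_in = √3·V·I·cosφ = 1.732 × 690 × 90.1 × 0.788 = 84849 W
P_out = η·P_in = 0.879 × 84849 = 74582 W
n = n_s = 120×50/6 = 1000 rpm (synchronous)
ω = 2π×1000/60 = 104.7 rad/s
τ = P_out/ω = 74582/104.7 = 712 N·m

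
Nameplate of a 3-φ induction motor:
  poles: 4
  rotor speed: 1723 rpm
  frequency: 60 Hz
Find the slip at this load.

n_s = 120f/p = 120×60/4 = 1800 rpm
s = (n_s − n)/n_s = (1800 − 1723)/1800 = 0.0428

4.28 %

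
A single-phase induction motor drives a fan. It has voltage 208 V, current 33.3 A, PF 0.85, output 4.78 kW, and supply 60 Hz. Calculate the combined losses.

1110 W

P_in = V·I·cosφ = 208×33.3×0.85 = 5887 W
P_out = 4780 W
Losses = P_in − P_out = 5887 − 4780 = 1107 W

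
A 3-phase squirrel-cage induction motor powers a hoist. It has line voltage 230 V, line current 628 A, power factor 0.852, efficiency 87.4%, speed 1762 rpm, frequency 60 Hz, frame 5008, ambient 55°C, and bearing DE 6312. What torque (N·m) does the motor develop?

1010 N·m

P_in = √3·V·I·cosφ = 1.732 × 230 × 628 × 0.852 = 213145 W
P_out = η·P_in = 0.874 × 213145 = 186289 W
n = 1762 rpm
ω = 2π×1762/60 = 184.5 rad/s
τ = P_out/ω = 186289/184.5 = 1010 N·m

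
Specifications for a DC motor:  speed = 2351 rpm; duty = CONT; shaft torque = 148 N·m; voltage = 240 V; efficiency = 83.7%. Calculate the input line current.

ω = 2π×2351/60 = 246.2 rad/s; P_out = τω = 148 × 246.2 = 36438 W
P_in = P_out / η = 36438 / 0.837 = 43534 W
I = P_in / V = 43534 / 240 = 181 A

181 A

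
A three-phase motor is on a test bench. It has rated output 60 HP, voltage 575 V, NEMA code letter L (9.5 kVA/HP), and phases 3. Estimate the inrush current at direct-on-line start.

S_LR = 9.5 × 60 = 570 kVA
I_LR = S_LR/(√3·V_L) = 570000/(1.732×575) = 572 A

572 A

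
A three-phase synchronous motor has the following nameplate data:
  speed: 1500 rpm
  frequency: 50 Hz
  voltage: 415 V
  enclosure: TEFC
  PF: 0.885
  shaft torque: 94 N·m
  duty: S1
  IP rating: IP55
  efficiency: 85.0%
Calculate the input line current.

27.3 A

ω = 2π×1500/60 = 157.1 rad/s; P_out = τω = 94 × 157.1 = 14767 W
P_in = P_out / η = 14767 / 0.850 = 17373 W
I_L = P_in / (√3·V_L·cosφ) = 17373 / (1.732 × 415 × 0.885) = 27.3 A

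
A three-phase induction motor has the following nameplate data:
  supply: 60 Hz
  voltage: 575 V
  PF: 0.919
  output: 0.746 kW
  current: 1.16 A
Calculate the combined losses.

316 W

P_in = √3·V·I·cosφ = 1.732×575×1.16×0.919 = 1062 W
P_out = 746 W
Losses = P_in − P_out = 1062 − 746 = 316 W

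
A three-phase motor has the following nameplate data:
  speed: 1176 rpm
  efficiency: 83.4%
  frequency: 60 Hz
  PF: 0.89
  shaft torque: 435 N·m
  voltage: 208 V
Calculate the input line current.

200 A

ω = 2π×1176/60 = 123.2 rad/s; P_out = τω = 435 × 123.2 = 53592 W
P_in = P_out / η = 53592 / 0.834 = 64259 W
I_L = P_in / (√3·V_L·cosφ) = 64259 / (1.732 × 208 × 0.89) = 200 A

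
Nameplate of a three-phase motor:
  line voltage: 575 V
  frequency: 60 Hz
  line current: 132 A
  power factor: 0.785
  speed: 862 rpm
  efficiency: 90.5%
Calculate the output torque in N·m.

1030 N·m

P_in = √3·V·I·cosφ = 1.732 × 575 × 132 × 0.785 = 103195 W
P_out = η·P_in = 0.905 × 103195 = 93391 W
n = 862 rpm
ω = 2π×862/60 = 90.27 rad/s
τ = P_out/ω = 93391/90.27 = 1030 N·m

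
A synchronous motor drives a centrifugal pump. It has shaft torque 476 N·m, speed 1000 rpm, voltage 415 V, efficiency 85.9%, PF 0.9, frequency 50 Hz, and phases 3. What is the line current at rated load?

89.7 A

ω = 2π×1000/60 = 104.7 rad/s; P_out = τω = 476 × 104.7 = 49837 W
P_in = P_out / η = 49837 / 0.859 = 58017 W
I_L = P_in / (√3·V_L·cosφ) = 58017 / (1.732 × 415 × 0.9) = 89.7 A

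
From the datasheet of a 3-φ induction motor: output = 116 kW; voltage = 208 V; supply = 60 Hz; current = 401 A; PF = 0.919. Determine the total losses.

16800 W

P_in = √3·V·I·cosφ = 1.732×208×401×0.919 = 132761 W
P_out = 116000 W
Losses = P_in − P_out = 132761 − 116000 = 16761 W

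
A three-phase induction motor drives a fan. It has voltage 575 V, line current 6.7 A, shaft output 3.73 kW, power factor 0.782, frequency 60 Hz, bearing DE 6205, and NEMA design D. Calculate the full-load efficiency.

71.5 %

P_out = 3.73 kW = 3730 W
P_in = √3·V_L·I_L·cosφ = 1.732 × 575 × 6.7 × 0.782 = 5218 W
η = P_out / P_in = 3730 / 5218 = 0.715 = 71.5%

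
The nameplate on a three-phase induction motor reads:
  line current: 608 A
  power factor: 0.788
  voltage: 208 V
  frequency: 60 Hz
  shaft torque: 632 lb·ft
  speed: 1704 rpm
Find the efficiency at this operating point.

88.6 %

τ = 632 lb·ft × 1.356 = 857 N·m
ω = 2π × 1704/60 = 178.4 rad/s; P_out = τω = 857 × 178.4 = 152889 W
P_in = √3·V_L·I_L·cosφ = 1.732 × 208 × 608 × 0.788 = 172600 W
η = P_out / P_in = 152889 / 172600 = 0.886 = 88.6%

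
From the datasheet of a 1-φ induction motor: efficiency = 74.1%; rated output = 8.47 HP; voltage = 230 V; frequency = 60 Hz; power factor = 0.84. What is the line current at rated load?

44.1 A

P_out = 8.47 × 746 = 6319 W
P_in = P_out / η = 6319 / 0.741 = 8528 W
I = P_in / (V·cosφ) = 8528 / (230 × 0.84) = 44.1 A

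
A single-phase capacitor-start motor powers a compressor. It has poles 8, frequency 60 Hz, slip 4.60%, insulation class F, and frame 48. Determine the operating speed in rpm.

859 rpm

n_s = 120f/p = 120×60/8 = 900 rpm
n = n_s(1 − s) = 900 × (1 − 0.046) = 859 rpm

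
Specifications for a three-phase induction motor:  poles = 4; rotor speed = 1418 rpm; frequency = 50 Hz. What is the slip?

n_s = 120f/p = 120×50/4 = 1500 rpm
s = (n_s − n)/n_s = (1500 − 1418)/1500 = 0.0547

5.47 %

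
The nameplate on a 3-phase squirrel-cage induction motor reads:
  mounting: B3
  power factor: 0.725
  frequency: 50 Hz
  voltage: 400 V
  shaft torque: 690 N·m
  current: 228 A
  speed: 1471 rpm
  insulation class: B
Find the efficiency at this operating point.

ω = 2π × 1471/60 = 154 rad/s; P_out = τω = 690 × 154 = 106260 W
P_in = √3·V_L·I_L·cosφ = 1.732 × 400 × 228 × 0.725 = 114520 W
η = P_out / P_in = 106260 / 114520 = 0.928 = 92.8%

92.8 %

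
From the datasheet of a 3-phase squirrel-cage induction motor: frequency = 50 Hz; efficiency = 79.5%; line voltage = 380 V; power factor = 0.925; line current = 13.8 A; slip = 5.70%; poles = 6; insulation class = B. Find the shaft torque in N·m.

67.6 N·m

P_in = √3·V·I·cosφ = 1.732 × 380 × 13.8 × 0.925 = 8401 W
P_out = η·P_in = 0.795 × 8401 = 6679 W
n_s = 120×50/6 = 1000 rpm; n = 1000×(1−0.057) = 943 rpm
ω = 2π×943/60 = 98.75 rad/s
τ = P_out/ω = 6679/98.75 = 67.6 N·m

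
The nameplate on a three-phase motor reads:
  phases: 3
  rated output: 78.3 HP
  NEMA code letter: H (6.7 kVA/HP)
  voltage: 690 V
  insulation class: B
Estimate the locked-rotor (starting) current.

439 A

S_LR = 6.7 × 78.3 = 524.61 kVA
I_LR = S_LR/(√3·V_L) = 524610/(1.732×690) = 439 A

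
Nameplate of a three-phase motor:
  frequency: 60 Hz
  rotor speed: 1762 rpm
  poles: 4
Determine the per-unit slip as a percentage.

n_s = 120f/p = 120×60/4 = 1800 rpm
s = (n_s − n)/n_s = (1800 − 1762)/1800 = 0.0211

2.1 %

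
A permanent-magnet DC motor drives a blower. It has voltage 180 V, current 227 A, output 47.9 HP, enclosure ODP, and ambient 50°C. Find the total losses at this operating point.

5130 W

P_in = V·I = 180×227 = 40860 W
P_out = 47.9×746 = 35733 W
Losses = P_in − P_out = 40860 − 35733 = 5127 W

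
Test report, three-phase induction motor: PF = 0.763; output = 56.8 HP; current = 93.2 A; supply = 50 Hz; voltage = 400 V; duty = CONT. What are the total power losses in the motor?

6890 W

P_in = √3·V·I·cosφ = 1.732×400×93.2×0.763 = 49266 W
P_out = 56.8×746 = 42373 W
Losses = P_in − P_out = 49266 − 42373 = 6893 W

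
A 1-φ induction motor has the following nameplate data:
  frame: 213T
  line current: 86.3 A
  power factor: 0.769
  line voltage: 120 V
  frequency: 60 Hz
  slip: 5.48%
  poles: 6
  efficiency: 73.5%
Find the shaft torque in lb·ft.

P_in = V·I·cosφ = 120 × 86.3 × 0.769 = 7964 W
P_out = η·P_in = 0.735 × 7964 = 5854 W
n_s = 120×60/6 = 1200 rpm; n = 1200×(1−0.0548) = 1134 rpm
ω = 2π×1134/60 = 118.8 rad/s
τ = P_out/ω = 5854/118.8 = 49.28 N·m
In lb·ft: 49.28/1.356 = 36.3 lb·ft

36.3 lb·ft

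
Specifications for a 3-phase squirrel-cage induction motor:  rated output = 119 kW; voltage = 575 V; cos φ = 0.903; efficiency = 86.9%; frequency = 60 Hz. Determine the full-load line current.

152 A

P_out = 119 kW = 119000 W
P_in = P_out / η = 119000 / 0.869 = 136939 W
I_L = P_in / (√3·V_L·cosφ) = 136939 / (1.732 × 575 × 0.903) = 152 A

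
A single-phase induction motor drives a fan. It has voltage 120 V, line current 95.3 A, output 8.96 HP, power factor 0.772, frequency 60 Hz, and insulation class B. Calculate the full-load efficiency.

75.7 %

P_out = 8.96 × 746 = 6684 W
P_in = V·I·cosφ = 120 × 95.3 × 0.772 = 8829 W
η = P_out / P_in = 6684 / 8829 = 0.757 = 75.7%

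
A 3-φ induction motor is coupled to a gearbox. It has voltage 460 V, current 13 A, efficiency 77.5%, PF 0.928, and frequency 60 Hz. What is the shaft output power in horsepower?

P_in = √3·V·I·cosφ = 1.732 × 460 × 13 × 0.928 = 9612 W
P_out = η·P_in = 0.775 × 9612 = 7449 W
= 7449/746 = 9.99 HP

9.99 HP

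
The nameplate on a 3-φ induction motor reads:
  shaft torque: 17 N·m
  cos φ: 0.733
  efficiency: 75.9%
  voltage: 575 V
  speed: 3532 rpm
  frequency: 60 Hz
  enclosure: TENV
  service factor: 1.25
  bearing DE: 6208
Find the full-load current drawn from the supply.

11.3 A

ω = 2π×3532/60 = 369.9 rad/s; P_out = τω = 17 × 369.9 = 6288 W
P_in = P_out / η = 6288 / 0.759 = 8285 W
I_L = P_in / (√3·V_L·cosφ) = 8285 / (1.732 × 575 × 0.733) = 11.3 A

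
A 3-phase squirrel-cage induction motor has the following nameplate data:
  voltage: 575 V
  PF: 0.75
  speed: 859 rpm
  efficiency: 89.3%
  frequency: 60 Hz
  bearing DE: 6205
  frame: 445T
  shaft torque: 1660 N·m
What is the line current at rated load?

ω = 2π×859/60 = 89.95 rad/s; P_out = τω = 1660 × 89.95 = 149317 W
P_in = P_out / η = 149317 / 0.893 = 167208 W
I_L = P_in / (√3·V_L·cosφ) = 167208 / (1.732 × 575 × 0.75) = 224 A

224 A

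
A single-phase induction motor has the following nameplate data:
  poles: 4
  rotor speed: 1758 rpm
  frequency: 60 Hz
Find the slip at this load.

n_s = 120f/p = 120×60/4 = 1800 rpm
s = (n_s − n)/n_s = (1800 − 1758)/1800 = 0.0233

2.33 %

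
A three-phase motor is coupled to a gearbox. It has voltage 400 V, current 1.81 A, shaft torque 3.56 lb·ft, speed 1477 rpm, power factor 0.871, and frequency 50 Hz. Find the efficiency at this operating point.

68.4 %

τ = 3.56 lb·ft × 1.356 = 4.827 N·m
ω = 2π × 1477/60 = 154.7 rad/s; P_out = τω = 4.827 × 154.7 = 747 W
P_in = √3·V_L·I_L·cosφ = 1.732 × 400 × 1.81 × 0.871 = 1092 W
η = P_out / P_in = 747 / 1092 = 0.684 = 68.4%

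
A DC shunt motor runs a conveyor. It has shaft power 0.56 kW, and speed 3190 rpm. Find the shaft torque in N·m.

ω = 2π × 3190/60 = 334.1 rad/s
τ = P/ω = 560/334.1 = 1.68 N·m

1.68 N·m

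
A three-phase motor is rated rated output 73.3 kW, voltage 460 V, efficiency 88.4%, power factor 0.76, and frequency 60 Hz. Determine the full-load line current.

137 A

P_out = 73.3 kW = 73300 W
P_in = P_out / η = 73300 / 0.884 = 82919 W
I_L = P_in / (√3·V_L·cosφ) = 82919 / (1.732 × 460 × 0.76) = 137 A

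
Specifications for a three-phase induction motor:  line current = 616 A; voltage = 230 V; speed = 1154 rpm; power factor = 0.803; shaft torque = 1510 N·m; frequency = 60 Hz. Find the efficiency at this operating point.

92.6 %

ω = 2π × 1154/60 = 120.8 rad/s; P_out = τω = 1510 × 120.8 = 182408 W
P_in = √3·V_L·I_L·cosφ = 1.732 × 230 × 616 × 0.803 = 197048 W
η = P_out / P_in = 182408 / 197048 = 0.926 = 92.6%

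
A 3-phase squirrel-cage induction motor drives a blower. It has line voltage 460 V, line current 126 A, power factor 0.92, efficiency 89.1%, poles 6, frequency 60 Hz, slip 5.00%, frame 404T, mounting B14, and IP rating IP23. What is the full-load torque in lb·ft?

508 lb·ft

P_in = √3·V·I·cosφ = 1.732 × 460 × 126 × 0.92 = 92356 W
P_out = η·P_in = 0.891 × 92356 = 82289 W
n_s = 120×60/6 = 1200 rpm; n = 1200×(1−0.05) = 1140 rpm
ω = 2π×1140/60 = 119.4 rad/s
τ = P_out/ω = 82289/119.4 = 689.2 N·m
In lb·ft: 689.2/1.356 = 508 lb·ft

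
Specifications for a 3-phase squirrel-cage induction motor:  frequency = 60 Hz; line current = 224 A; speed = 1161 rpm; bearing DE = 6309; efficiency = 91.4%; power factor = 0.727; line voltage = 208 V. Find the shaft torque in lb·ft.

325 lb·ft

P_in = √3·V·I·cosφ = 1.732 × 208 × 224 × 0.727 = 58667 W
P_out = η·P_in = 0.914 × 58667 = 53622 W
n = 1161 rpm
ω = 2π×1161/60 = 121.6 rad/s
τ = P_out/ω = 53622/121.6 = 441 N·m
In lb·ft: 441/1.356 = 325 lb·ft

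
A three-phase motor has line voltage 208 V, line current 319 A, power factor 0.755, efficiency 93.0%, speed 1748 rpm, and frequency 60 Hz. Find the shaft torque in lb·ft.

325 lb·ft

P_in = √3·V·I·cosφ = 1.732 × 208 × 319 × 0.755 = 86766 W
P_out = η·P_in = 0.93 × 86766 = 80692 W
n = 1748 rpm
ω = 2π×1748/60 = 183.1 rad/s
τ = P_out/ω = 80692/183.1 = 440.7 N·m
In lb·ft: 440.7/1.356 = 325 lb·ft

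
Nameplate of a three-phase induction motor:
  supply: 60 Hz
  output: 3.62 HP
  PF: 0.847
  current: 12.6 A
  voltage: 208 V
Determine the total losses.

1.14 kW

P_in = √3·V·I·cosφ = 1.732×208×12.6×0.847 = 3845 W
P_out = 3.62×746 = 2701 W
Losses = P_in − P_out = 3845 − 2701 = 1144 W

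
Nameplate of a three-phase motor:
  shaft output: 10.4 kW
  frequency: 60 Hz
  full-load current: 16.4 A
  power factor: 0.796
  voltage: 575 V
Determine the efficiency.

P_out = 10.4 kW = 10400 W
P_in = √3·V_L·I_L·cosφ = 1.732 × 575 × 16.4 × 0.796 = 13001 W
η = P_out / P_in = 10400 / 13001 = 0.800 = 80.0%

80.0 %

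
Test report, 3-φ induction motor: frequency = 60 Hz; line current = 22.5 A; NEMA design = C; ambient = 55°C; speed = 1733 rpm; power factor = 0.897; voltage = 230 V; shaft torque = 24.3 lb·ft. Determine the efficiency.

τ = 24.3 lb·ft × 1.356 = 32.95 N·m
ω = 2π × 1733/60 = 181.5 rad/s; P_out = τω = 32.95 × 181.5 = 5980 W
P_in = √3·V_L·I_L·cosφ = 1.732 × 230 × 22.5 × 0.897 = 8040 W
η = P_out / P_in = 5980 / 8040 = 0.744 = 74.4%

74.4 %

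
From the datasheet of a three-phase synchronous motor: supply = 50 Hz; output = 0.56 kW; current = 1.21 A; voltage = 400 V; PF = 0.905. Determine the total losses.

199 W

P_in = √3·V·I·cosφ = 1.732×400×1.21×0.905 = 759 W
P_out = 560 W
Losses = P_in − P_out = 759 − 560 = 199 W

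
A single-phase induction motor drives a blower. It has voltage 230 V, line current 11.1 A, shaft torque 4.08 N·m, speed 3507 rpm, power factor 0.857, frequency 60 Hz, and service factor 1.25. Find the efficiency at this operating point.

ω = 2π × 3507/60 = 367.3 rad/s; P_out = τω = 4.08 × 367.3 = 1499 W
P_in = V·I·cosφ = 230 × 11.1 × 0.857 = 2188 W
η = P_out / P_in = 1499 / 2188 = 0.685 = 68.5%

68.5 %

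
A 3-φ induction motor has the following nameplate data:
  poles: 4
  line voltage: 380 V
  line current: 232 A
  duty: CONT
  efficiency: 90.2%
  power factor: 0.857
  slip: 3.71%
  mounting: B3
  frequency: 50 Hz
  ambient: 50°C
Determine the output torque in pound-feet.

P_in = √3·V·I·cosφ = 1.732 × 380 × 232 × 0.857 = 130858 W
P_out = η·P_in = 0.902 × 130858 = 118034 W
n_s = 120×50/4 = 1500 rpm; n = 1500×(1−0.0371) = 1444 rpm
ω = 2π×1444/60 = 151.2 rad/s
τ = P_out/ω = 118034/151.2 = 780.6 N·m
In lb·ft: 780.6/1.356 = 576 lb·ft

576 lb·ft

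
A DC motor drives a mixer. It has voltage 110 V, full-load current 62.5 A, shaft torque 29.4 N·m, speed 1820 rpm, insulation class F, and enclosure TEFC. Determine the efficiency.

ω = 2π × 1820/60 = 190.6 rad/s; P_out = τω = 29.4 × 190.6 = 5604 W
P_in = V·I = 110 × 62.5 = 6875 W
η = P_out / P_in = 5604 / 6875 = 0.815 = 81.5%

81.5 %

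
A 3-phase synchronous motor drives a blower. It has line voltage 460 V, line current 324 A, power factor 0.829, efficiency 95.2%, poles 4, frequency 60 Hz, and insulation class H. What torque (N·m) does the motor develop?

P_in = √3·V·I·cosφ = 1.732 × 460 × 324 × 0.829 = 213996 W
P_out = η·P_in = 0.952 × 213996 = 203724 W
n = n_s = 120×60/4 = 1800 rpm (synchronous)
ω = 2π×1800/60 = 188.5 rad/s
τ = P_out/ω = 203724/188.5 = 1080 N·m

1080 N·m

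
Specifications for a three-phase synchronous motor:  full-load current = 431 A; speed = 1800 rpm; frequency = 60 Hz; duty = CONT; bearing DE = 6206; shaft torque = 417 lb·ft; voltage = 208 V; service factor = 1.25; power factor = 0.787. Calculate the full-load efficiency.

τ = 417 lb·ft × 1.356 = 565.5 N·m
ω = 2π × 1800/60 = 188.5 rad/s; P_out = τω = 565.5 × 188.5 = 106597 W
P_in = √3·V_L·I_L·cosφ = 1.732 × 208 × 431 × 0.787 = 122198 W
η = P_out / P_in = 106597 / 122198 = 0.872 = 87.2%

87.2 %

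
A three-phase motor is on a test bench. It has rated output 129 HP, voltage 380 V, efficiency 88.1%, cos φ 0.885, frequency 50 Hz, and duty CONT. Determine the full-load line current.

P_out = 129 × 746 = 96234 W
P_in = P_out / η = 96234 / 0.881 = 109233 W
I_L = P_in / (√3·V_L·cosφ) = 109233 / (1.732 × 380 × 0.885) = 188 A

188 A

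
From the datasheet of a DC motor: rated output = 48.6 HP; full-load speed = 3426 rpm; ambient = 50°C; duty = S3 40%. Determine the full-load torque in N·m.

P_out = 48.6 × 746 = 36256 W
ω = 2π × 3426/60 = 358.8 rad/s
τ = P_out/ω = 36256/358.8 = 101 N·m

101 N·m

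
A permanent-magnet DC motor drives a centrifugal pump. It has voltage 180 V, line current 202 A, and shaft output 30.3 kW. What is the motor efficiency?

83.3 %

P_out = 30.3 kW = 30300 W
P_in = V·I = 180 × 202 = 36360 W
η = P_out / P_in = 30300 / 36360 = 0.833 = 83.3%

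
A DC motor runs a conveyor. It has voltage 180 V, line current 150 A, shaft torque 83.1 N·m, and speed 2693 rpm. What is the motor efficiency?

ω = 2π × 2693/60 = 282 rad/s; P_out = τω = 83.1 × 282 = 23434 W
P_in = V·I = 180 × 150 = 27000 W
η = P_out / P_in = 23434 / 27000 = 0.868 = 86.8%

86.8 %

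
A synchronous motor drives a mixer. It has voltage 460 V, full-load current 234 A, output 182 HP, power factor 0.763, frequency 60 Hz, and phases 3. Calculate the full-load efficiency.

P_out = 182 × 746 = 135772 W
P_in = √3·V_L·I_L·cosφ = 1.732 × 460 × 234 × 0.763 = 142248 W
η = P_out / P_in = 135772 / 142248 = 0.954 = 95.4%

95.4 %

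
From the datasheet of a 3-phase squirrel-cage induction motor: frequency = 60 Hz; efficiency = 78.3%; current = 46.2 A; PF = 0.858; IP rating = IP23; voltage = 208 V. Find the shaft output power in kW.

11.2 kW

P_in = √3·V·I·cosφ = 1.732 × 208 × 46.2 × 0.858 = 14280 W
P_out = η·P_in = 0.783 × 14280 = 11181 W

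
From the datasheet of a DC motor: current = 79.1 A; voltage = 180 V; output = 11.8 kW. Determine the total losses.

P_in = V·I = 180×79.1 = 14238 W
P_out = 11800 W
Losses = P_in − P_out = 14238 − 11800 = 2438 W

2440 W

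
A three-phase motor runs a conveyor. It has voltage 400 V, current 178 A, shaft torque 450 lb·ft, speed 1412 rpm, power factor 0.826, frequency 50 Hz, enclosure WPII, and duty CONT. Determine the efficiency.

88.6 %

τ = 450 lb·ft × 1.356 = 610.2 N·m
ω = 2π × 1412/60 = 147.9 rad/s; P_out = τω = 610.2 × 147.9 = 90249 W
P_in = √3·V_L·I_L·cosφ = 1.732 × 400 × 178 × 0.826 = 101861 W
η = P_out / P_in = 90249 / 101861 = 0.886 = 88.6%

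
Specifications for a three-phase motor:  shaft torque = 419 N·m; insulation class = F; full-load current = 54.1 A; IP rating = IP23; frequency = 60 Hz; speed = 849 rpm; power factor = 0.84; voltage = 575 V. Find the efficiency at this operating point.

82.3 %

ω = 2π × 849/60 = 88.91 rad/s; P_out = τω = 419 × 88.91 = 37253 W
P_in = √3·V_L·I_L·cosφ = 1.732 × 575 × 54.1 × 0.84 = 45258 W
η = P_out / P_in = 37253 / 45258 = 0.823 = 82.3%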